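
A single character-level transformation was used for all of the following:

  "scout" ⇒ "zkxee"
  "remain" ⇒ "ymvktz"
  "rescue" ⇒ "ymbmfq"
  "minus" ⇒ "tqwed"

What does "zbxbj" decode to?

story

In scout: s→z is +7, c→k is +8, o→x is +9, u→e is +10 — the shift increases by 1 each position. Letter i (0-indexed) is shifted by i+7, so successive shifts are 7, 8, 9, ….
Undoing it on zbxbj: z−7=s, b−8=t, x−9=o, b−10=r, j−11=y.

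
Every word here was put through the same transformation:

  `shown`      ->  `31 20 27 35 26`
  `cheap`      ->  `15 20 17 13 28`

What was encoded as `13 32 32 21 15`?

Letters become their 1-based position plus 12 (so a→13, b→14, …).
Decoding 13 32 32 21 15: 13→(13−12)÷1=1=a, 32→(32−12)÷1=20=t, 32→(32−12)÷1=20=t, 21→(21−12)÷1=9=i, 15→(15−12)÷1=3=c.

attic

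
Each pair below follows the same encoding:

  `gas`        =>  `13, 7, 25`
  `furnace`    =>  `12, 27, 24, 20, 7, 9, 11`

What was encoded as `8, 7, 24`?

g is letter #7 and maps to 13: an offset of 6. Each letter is replaced by its alphabet position (a=1..z=26) + 6.
Decoding 8, 7, 24: 8→(8−6)÷1=2=b, 7→(7−6)÷1=1=a, 24→(24−6)÷1=18=r.

bar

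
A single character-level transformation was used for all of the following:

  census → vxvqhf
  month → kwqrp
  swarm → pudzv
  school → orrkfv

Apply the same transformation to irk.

Two steps: reverse the string, then apply a Caesar shift of +3.
For irk: reverse → kri; then shift: k+3=n, r+3=u, i+3=l.

nul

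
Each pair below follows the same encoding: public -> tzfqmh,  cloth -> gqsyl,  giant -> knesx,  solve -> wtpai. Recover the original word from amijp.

wheel

Shifts by position in public: pos 0: p→t (+4), pos 1: u→z (+5), pos 2: b→f (+4), pos 3: l→q (+5) — repeating every 2. The shifts repeat in a cycle of length 2: positions 0,1,… shift by +4, +5, then the pattern repeats.
Decoding amijp: a−4=w, m−5=h, i−4=e, j−5=e, p−4=l.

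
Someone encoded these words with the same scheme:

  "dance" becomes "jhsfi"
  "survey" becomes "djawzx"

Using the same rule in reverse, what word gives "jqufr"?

maple

The output letters match the input read backwards, each shifted +5: dance reversed is ecnad. The word is reversed, then every letter is shifted forward by 5.
Decoding jqufr: shift back: j−5=e, q−5=l, u−5=p, f−5=a, r−5=m → elpam; then reverse → maple.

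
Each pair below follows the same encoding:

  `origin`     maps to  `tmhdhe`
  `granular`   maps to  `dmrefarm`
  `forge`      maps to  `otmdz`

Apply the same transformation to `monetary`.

ptezqrmn

o(14)→t(19) and r(17)→m(12) fit y≡15x+17 (mod 26); the inverse of 15 mod 26 is 7. Treating letters as 0–25, the rule is x ↦ 15x + 17 (mod 26).
On monetary: m(12)→15·12+17≡15=p; o(14)→15·14+17≡19=t; n(13)→15·13+17≡4=e; e(4)→15·4+17≡25=z; t(19)→15·19+17≡16=q; a(0)→15·0+17≡17=r; r(17)→15·17+17≡12=m; y(24)→15·24+17≡13=n (all mod 26).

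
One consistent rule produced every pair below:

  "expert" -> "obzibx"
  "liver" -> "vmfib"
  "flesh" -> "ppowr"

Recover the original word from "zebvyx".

parrot

Shifts by position in expert: pos 0: e→o (+10), pos 1: x→b (+4), pos 2: p→z (+10), pos 3: e→i (+4) — repeating every 2. A repeating key of period 2 is used — shifts +10, +4 over and over.
Decoding zebvyx: z−10=p, e−4=a, b−10=r, v−4=r, y−10=o, x−4=t.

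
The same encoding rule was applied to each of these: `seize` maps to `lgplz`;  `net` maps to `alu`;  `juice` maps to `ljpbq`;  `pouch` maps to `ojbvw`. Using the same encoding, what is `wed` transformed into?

kld

The output letters match the input read backwards, each shifted +7: seize reversed is ezies. The word is reversed, then every letter is shifted forward by 7.
Applying it to wed: reverse → dew; then shift: d+7=k, e+7=l, w+7=d.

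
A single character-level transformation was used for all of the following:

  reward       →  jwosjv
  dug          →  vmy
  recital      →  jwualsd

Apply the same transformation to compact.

ugehsul

Compare letters: r→j is +18, e→w is +18, w→o is +18 — a constant shift. Each letter is shifted forward by 18 in the alphabet (a Caesar shift of +18).
For compact: c+18=u, o+18=g, m+18=e, p+18=h, a+18=s, c+18=u, t+18=l.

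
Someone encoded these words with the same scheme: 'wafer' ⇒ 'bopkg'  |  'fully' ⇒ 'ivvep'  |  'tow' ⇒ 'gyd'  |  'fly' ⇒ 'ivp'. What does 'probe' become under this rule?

olybz

The output letters match the input read backwards, each shifted +10: wafer reversed is refaw. Read the word backwards and shift each letter +10.
Applying it to probe: reverse → eborp; then shift: e+10=o, b+10=l, o+10=y, r+10=b, p+10=z.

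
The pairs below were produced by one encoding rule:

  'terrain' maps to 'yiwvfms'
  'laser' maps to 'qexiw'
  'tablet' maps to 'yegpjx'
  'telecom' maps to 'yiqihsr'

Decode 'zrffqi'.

Shifts by position in terrain: pos 0: t→y (+5), pos 1: e→i (+4), pos 2: r→w (+5), pos 3: r→v (+4) — repeating every 2. A repeating key of period 2 is used — shifts +5, +4 over and over.
Reversing it on zrffqi: z−5=u, r−4=n, f−5=a, f−4=b, q−5=l, i−4=e.

unable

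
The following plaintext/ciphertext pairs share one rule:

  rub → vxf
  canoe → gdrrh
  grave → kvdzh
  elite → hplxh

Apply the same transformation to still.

wxlpp

The shift depends on letter class: consonant r→v is +4, but vowel u→x is +3. Two shifts are in play — +3 for a/e/i/o/u, +4 for every other letter.
On still: s(cons)+4=w, t(cons)+4=x, i(vowel)+3=l, l(cons)+4=p, l(cons)+4=p.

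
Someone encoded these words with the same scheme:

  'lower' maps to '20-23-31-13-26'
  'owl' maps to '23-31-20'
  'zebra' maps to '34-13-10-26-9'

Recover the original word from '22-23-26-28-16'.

The number is (letter's place in the alphabet, a=1) + 8.
Undoing it on 22-23-26-28-16: 22→(22−8)÷1=14=n, 23→(23−8)÷1=15=o, 26→(26−8)÷1=18=r, 28→(28−8)÷1=20=t, 16→(16−8)÷1=8=h.

north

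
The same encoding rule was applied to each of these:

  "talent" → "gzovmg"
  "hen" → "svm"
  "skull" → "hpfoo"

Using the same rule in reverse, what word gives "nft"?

mug

Each letter is replaced by its mirror in the alphabet: a↔z, b↔y, c↔x, and so on (the Atbash cipher).
Undoing it on nft: n↔m, f↔u, t↔g.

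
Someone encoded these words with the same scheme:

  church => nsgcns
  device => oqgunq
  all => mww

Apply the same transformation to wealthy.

Vowels shift forward by 12 and consonants shift forward by 11.
On wealthy: w(cons)+11=h, e(vowel)+12=q, a(vowel)+12=m, l(cons)+11=w, t(cons)+11=e, h(cons)+11=s, y(cons)+11=j.

hqmwesj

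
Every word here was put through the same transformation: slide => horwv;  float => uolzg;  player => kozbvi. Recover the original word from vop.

Letters are reflected about the middle of the alphabet (position → 25−position): Atbash.
Reversing it on vop: v↔e, o↔l, p↔k.

elk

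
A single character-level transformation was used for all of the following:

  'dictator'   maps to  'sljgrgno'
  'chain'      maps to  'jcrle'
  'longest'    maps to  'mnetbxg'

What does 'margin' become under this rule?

vrotle

d(3)→s(18) and i(8)→l(11) fit y≡9x+17 (mod 26); the inverse of 9 mod 26 is 3. Each letter's alphabet position (a=0..z=25) is mapped through 9·x+17 mod 26 — an affine cipher.
For margin: m(12)→9·12+17≡21=v; a(0)→9·0+17≡17=r; r(17)→9·17+17≡14=o; g(6)→9·6+17≡19=t; i(8)→9·8+17≡11=l; n(13)→9·13+17≡4=e (all mod 26).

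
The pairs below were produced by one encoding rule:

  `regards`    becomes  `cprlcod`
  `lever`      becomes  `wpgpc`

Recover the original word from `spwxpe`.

helmet

Compare letters: r→c is +11, e→p is +11, g→r is +11 — a constant shift. Each letter is shifted forward by 11 in the alphabet (a Caesar shift of +11).
Undoing it on spwxpe: s−11=h, p−11=e, w−11=l, x−11=m, p−11=e, e−11=t.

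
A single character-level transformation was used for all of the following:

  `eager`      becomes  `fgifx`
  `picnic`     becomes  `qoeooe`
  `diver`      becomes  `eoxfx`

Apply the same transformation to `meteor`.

nkvfut

Shifts by position in eager: pos 0: e→f (+1), pos 1: a→g (+6), pos 2: g→i (+2), pos 3: e→f (+1), pos 4: r→x (+6) — repeating every 3. A repeating key of period 3 is used — shifts +1, +6, +2 over and over.
On meteor: m+1=n, e+6=k, t+2=v, e+1=f, o+6=u, r+2=t.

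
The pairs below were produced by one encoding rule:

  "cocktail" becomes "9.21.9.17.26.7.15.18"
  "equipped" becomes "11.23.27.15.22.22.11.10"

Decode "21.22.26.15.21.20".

c is letter #3 and maps to 9: an offset of 6. The number is (letter's place in the alphabet, a=1) + 6.
Undoing it on 21.22.26.15.21.20: 21→(21−6)÷1=15=o, 22→(22−6)÷1=16=p, 26→(26−6)÷1=20=t, 15→(15−6)÷1=9=i, 21→(21−6)÷1=15=o, 20→(20−6)÷1=14=n.

option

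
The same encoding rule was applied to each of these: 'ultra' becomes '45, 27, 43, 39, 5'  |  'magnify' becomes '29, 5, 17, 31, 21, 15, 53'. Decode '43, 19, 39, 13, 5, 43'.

threat

The formula is n = 2×(alphabet index, a=1) + 3.
Undoing it on 43, 19, 39, 13, 5, 43: 43→(43−3)÷2=20=t, 19→(19−3)÷2=8=h, 39→(39−3)÷2=18=r, 13→(13−3)÷2=5=e, 5→(5−3)÷2=1=a, 43→(43−3)÷2=20=t.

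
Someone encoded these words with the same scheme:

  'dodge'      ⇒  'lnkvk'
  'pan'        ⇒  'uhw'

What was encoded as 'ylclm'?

fever

The output letters match the input read backwards, each shifted +7: dodge reversed is egdod. Read the word backwards and shift each letter +7.
Decoding ylclm: shift back: y−7=r, l−7=e, c−7=v, l−7=e, m−7=f → revef; then reverse → fever.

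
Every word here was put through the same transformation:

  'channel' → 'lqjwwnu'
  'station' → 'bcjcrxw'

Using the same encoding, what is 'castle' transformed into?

Compare letters: c→l is +9, h→q is +9, a→j is +9 — a constant shift. It's a constant shift of +9 (ROT9).
For castle: c+9=l, a+9=j, s+9=b, t+9=c, l+9=u, e+9=n.

ljbcun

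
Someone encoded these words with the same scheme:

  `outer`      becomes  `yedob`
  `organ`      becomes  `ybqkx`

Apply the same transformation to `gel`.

Compare letters: o→y is +10, u→e is +10, t→d is +10 — a constant shift. Every letter moves 10 places later in the alphabet, wrapping around z→a.
Applying it to gel: g+10=q, e+10=o, l+10=v.

qov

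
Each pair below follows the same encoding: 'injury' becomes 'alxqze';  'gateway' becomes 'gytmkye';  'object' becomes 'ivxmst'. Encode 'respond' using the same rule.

zmwfilp

i(8)→a(0) and n(13)→l(11) fit y≡23x+24 (mod 26); the inverse of 23 mod 26 is 17. Each letter's alphabet position (a=0..z=25) is mapped through 23·x+24 mod 26 — an affine cipher.
Applying it to respond: r(17)→23·17+24≡25=z; e(4)→23·4+24≡12=m; s(18)→23·18+24≡22=w; p(15)→23·15+24≡5=f; o(14)→23·14+24≡8=i; n(13)→23·13+24≡11=l; d(3)→23·3+24≡15=p (all mod 26).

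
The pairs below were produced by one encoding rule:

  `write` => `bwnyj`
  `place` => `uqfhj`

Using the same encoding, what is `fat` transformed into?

kfy

Each letter is shifted forward by 5 in the alphabet (a Caesar shift of +5).
For fat: f+5=k, a+5=f, t+5=y.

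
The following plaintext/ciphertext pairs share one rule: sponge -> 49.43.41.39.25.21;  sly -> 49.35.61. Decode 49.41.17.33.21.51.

s(#19)→49 and p(#16)→43: differences scale by 2, so n = 2·pos + 11. With a=1..z=26, the number is 2·pos + 11.
Undoing it on 49.41.17.33.21.51: 49→(49−11)÷2=19=s, 41→(41−11)÷2=15=o, 17→(17−11)÷2=3=c, 33→(33−11)÷2=11=k, 21→(21−11)÷2=5=e, 51→(51−11)÷2=20=t.

socket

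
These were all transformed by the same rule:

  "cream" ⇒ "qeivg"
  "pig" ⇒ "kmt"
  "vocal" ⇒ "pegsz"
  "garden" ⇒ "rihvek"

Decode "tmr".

The output letters match the input read backwards, each shifted +4: cream reversed is maerc. Read the word backwards and shift each letter +4.
Decoding tmr: shift back: t−4=p, m−4=i, r−4=n → pin; then reverse → nip.

nip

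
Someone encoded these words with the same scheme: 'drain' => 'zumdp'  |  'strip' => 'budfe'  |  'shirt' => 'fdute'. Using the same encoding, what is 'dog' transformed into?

sap

The output letters match the input read backwards, each shifted +12: drain reversed is niard. The word is reversed, then every letter is shifted forward by 12.
On dog: reverse → god; then shift: g+12=s, o+12=a, d+12=p.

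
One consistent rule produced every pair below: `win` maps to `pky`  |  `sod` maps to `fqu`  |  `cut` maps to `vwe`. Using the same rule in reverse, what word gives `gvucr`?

paste

Two steps: reverse the string, then apply a Caesar shift of +2.
Decoding gvucr: shift back: g−2=e, v−2=t, u−2=s, c−2=a, r−2=p → etsap; then reverse → paste.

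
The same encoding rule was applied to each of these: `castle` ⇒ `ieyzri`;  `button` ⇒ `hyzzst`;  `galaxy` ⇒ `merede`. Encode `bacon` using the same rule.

Two shifts are in play — +4 for a/e/i/o/u, +6 for every other letter.
Applying it to bacon: b(cons)+6=h, a(vowel)+4=e, c(cons)+6=i, o(vowel)+4=s, n(cons)+6=t.

heist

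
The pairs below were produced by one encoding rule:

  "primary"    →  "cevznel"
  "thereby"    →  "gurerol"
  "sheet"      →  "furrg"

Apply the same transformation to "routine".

Compare letters: p→c is +13, r→e is +13, i→v is +13 — a constant shift. This is a Caesar cipher with shift 13.
For routine: r+13=e, o+13=b, u+13=h, t+13=g, i+13=v, n+13=a, e+13=r.

ebhgvar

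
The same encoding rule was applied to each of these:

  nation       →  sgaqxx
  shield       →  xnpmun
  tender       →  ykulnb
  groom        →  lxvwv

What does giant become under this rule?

lohvc

Letter i (0-indexed) is shifted by i+5, so successive shifts are 5, 6, 7, ….
For giant: g+5=l, i+6=o, a+7=h, n+8=v, t+9=c.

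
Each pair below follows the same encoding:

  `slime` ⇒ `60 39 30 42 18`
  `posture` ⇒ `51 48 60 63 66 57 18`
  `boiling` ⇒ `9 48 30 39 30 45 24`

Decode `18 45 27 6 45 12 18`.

s(#19)→60 and l(#12)→39: differences scale by 3, so n = 3·pos + 3. The formula is n = 3×(alphabet index, a=1) + 3.
Reversing it on 18 45 27 6 45 12 18: 18→(18−3)÷3=5=e, 45→(45−3)÷3=14=n, 27→(27−3)÷3=8=h, 6→(6−3)÷3=1=a, 45→(45−3)÷3=14=n, 12→(12−3)÷3=3=c, 18→(18−3)÷3=5=e.

enhance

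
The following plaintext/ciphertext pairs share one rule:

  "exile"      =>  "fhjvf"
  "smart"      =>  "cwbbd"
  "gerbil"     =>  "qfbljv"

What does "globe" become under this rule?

The shift depends on letter class: consonant x→h is +10, but vowel e→f is +1. The rule splits by letter class: vowels +1, consonants +10.
For globe: g(cons)+10=q, l(cons)+10=v, o(vowel)+1=p, b(cons)+10=l, e(vowel)+1=f.

qvplf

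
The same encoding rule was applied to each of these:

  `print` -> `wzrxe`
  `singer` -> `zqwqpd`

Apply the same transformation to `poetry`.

In print: p→w is +7, r→z is +8, i→r is +9, n→x is +10 — the shift increases by 1 each position. Each letter shifts forward by (position + 7), i.e. 7, 8, 9, … — the shift grows by one for each successive letter.
For poetry: p+7=w, o+8=w, e+9=n, t+10=d, r+11=c, y+12=k.

wwndck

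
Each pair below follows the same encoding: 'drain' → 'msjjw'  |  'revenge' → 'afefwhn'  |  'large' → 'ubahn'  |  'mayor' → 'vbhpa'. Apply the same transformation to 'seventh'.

Shifts by position in drain: pos 0: d→m (+9), pos 1: r→s (+1), pos 2: a→j (+9), pos 3: i→j (+1) — repeating every 2. The shifts repeat in a cycle of length 2: positions 0,1,… shift by +9, +1, then the pattern repeats.
For seventh: s+9=b, e+1=f, v+9=e, e+1=f, n+9=w, t+1=u, h+9=q.

bfefwuq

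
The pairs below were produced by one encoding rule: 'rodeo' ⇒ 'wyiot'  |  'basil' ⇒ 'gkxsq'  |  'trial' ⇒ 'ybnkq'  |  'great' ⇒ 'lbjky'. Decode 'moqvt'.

hello

The shifts repeat in a cycle of length 2: positions 0,1,… shift by +5, +10, then the pattern repeats.
Reversing it on moqvt: m−5=h, o−10=e, q−5=l, v−10=l, t−5=o.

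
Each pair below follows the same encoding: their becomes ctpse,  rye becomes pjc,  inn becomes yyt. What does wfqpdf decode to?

useful

The output letters match the input read backwards, each shifted +11: their reversed is rieht. Two steps: reverse the string, then apply a Caesar shift of +11.
Reversing it on wfqpdf: shift back: w−11=l, f−11=u, q−11=f, p−11=e, d−11=s, f−11=u → lufesu; then reverse → useful.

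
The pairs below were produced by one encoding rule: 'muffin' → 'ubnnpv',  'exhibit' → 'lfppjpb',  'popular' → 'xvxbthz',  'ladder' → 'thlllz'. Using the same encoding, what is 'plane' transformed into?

The shift depends on letter class: consonant m→u is +8, but vowel u→b is +7. The rule splits by letter class: vowels +7, consonants +8.
Applying it to plane: p(cons)+8=x, l(cons)+8=t, a(vowel)+7=h, n(cons)+8=v, e(vowel)+7=l.

xthvl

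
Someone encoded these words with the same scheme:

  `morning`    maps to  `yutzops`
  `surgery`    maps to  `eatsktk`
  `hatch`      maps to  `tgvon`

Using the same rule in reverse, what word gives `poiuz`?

digit

Shifts by position in morning: pos 0: m→y (+12), pos 1: o→u (+6), pos 2: r→t (+2), pos 3: n→z (+12), pos 4: i→o (+6), pos 5: n→p (+2) — repeating every 3. The shifts repeat in a cycle of length 3: positions 0,1,… shift by +12, +6, +2, then the pattern repeats.
Reversing it on poiuz: p−12=d, o−6=i, i−2=g, u−12=i, z−6=t.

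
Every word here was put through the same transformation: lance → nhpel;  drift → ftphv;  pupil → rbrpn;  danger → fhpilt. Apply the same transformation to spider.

The shift depends on letter class: consonant l→n is +2, but vowel a→h is +7. The rule splits by letter class: vowels +7, consonants +2.
Applying it to spider: s(cons)+2=u, p(cons)+2=r, i(vowel)+7=p, d(cons)+2=f, e(vowel)+7=l, r(cons)+2=t.

urpflt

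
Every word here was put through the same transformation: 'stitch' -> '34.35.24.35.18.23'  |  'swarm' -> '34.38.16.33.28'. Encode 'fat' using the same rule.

s is letter #19 and maps to 34: an offset of 15. Letters become their 1-based position plus 15 (so a→16, b→17, …).
For fat: f=6→21, a=1→16, t=20→35.

21.16.35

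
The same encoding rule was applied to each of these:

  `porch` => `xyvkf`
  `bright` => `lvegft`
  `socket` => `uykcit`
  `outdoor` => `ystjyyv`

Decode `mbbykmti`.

p(15)→x(23) and o(14)→y(24) fit y≡25x+12 (mod 26); the inverse of 25 mod 26 is 25. This is an affine cipher: with a=0,…,z=25, each position x becomes (25x+12) mod 26.
Decoding mbbykmti: m(12)→25·(12−12)≡0=a; b(1)→25·(1−12)≡11=l; b(1)→25·(1−12)≡11=l; y(24)→25·(24−12)≡14=o; k(10)→25·(10−12)≡2=c; m(12)→25·(12−12)≡0=a; t(19)→25·(19−12)≡19=t; i(8)→25·(8−12)≡4=e (all mod 26).

allocate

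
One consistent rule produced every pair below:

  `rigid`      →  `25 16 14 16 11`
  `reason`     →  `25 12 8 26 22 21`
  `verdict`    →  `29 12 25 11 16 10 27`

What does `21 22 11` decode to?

r is letter #18 and maps to 25: an offset of 7. Each letter is replaced by its alphabet position (a=1..z=26) + 7.
Undoing it on 21 22 11: 21→(21−7)÷1=14=n, 22→(22−7)÷1=15=o, 11→(11−7)÷1=4=d.

nod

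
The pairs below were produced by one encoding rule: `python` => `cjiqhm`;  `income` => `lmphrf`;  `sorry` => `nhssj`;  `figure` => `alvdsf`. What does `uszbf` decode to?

brake

Each letter's alphabet position (a=0..z=25) is mapped through 21·x+25 mod 26 — an affine cipher.
Reversing it on uszbf: u(20)→5·(20−25)≡1=b; s(18)→5·(18−25)≡17=r; z(25)→5·(25−25)≡0=a; b(1)→5·(1−25)≡10=k; f(5)→5·(5−25)≡4=e (all mod 26).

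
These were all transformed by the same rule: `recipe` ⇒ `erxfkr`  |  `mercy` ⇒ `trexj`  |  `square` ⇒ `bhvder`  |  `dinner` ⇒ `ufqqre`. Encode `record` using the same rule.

r(17)→e(4) and e(4)→r(17) fit y≡23x+3 (mod 26); the inverse of 23 mod 26 is 17. Each letter's alphabet position (a=0..z=25) is mapped through 23·x+3 mod 26 — an affine cipher.
Applying it to record: r(17)→23·17+3≡4=e; e(4)→23·4+3≡17=r; c(2)→23·2+3≡23=x; o(14)→23·14+3≡13=n; r(17)→23·17+3≡4=e; d(3)→23·3+3≡20=u (all mod 26).

erxneu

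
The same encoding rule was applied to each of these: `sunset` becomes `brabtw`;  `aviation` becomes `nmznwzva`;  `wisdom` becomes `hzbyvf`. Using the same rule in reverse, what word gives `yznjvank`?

s(18)→b(1) and u(20)→r(17) fit y≡21x+13 (mod 26); the inverse of 21 mod 26 is 5. Each letter's alphabet position (a=0..z=25) is mapped through 21·x+13 mod 26 — an affine cipher.
Decoding yznjvank: y(24)→5·(24−13)≡3=d; z(25)→5·(25−13)≡8=i; n(13)→5·(13−13)≡0=a; j(9)→5·(9−13)≡6=g; v(21)→5·(21−13)≡14=o; a(0)→5·(0−13)≡13=n; n(13)→5·(13−13)≡0=a; k(10)→5·(10−13)≡11=l (all mod 26).

diagonal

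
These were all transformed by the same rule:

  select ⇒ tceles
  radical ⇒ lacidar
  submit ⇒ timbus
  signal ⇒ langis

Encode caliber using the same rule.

rebilac

The output letters match the input read backwards: select reversed is tceles. The word is simply reversed.
For caliber: reverse → rebilac.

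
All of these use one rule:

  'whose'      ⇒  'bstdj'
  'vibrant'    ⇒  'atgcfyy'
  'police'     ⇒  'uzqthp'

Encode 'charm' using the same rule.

A repeating key of period 2 is used — shifts +5, +11 over and over.
For charm: c+5=h, h+11=s, a+5=f, r+11=c, m+5=r.

hsfcr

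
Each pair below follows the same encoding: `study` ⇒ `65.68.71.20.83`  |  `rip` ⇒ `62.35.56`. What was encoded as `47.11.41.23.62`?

With a=1..z=26, the number is 3·pos + 8.
Undoing it on 47.11.41.23.62: 47→(47−8)÷3=13=m, 11→(11−8)÷3=1=a, 41→(41−8)÷3=11=k, 23→(23−8)÷3=5=e, 62→(62−8)÷3=18=r.

maker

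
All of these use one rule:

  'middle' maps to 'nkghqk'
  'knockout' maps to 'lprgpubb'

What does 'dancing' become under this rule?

The shift increases by 1 at each position, starting from +1: 1, 2, 3, ….
Applying it to dancing: d+1=e, a+2=c, n+3=q, c+4=g, i+5=n, n+6=t, g+7=n.

ecqgntn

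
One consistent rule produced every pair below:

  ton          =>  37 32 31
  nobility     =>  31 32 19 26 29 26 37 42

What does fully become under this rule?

t is letter #20 and maps to 37: an offset of 17. The number is (letter's place in the alphabet, a=1) + 17.
Applying it to fully: f=6→23, u=21→38, l=12→29, l=12→29, y=25→42.

23 38 29 29 42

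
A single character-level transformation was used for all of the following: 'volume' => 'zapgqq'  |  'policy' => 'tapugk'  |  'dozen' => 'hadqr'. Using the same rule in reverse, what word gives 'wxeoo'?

Shifts by position in volume: pos 0: v→z (+4), pos 1: o→a (+12), pos 2: l→p (+4), pos 3: u→g (+12) — repeating every 2. It's a Vigenère-style cipher with numeric key [4,12]: position i shifts by key[i mod 2].
Reversing it on wxeoo: w−4=s, x−12=l, e−4=a, o−12=c, o−4=k.

slack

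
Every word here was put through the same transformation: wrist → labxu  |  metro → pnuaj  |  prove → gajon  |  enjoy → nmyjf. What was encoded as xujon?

Treating letters as 0–25, the rule is x ↦ 23x + 25 (mod 26).
Undoing it on xujon: x(23)→17·(23−25)≡18=s; u(20)→17·(20−25)≡19=t; j(9)→17·(9−25)≡14=o; o(14)→17·(14−25)≡21=v; n(13)→17·(13−25)≡4=e (all mod 26).

stove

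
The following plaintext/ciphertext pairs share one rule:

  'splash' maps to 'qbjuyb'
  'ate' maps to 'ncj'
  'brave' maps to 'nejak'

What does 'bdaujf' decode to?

The output letters match the input read backwards, each shifted +9: splash reversed is hsalps. Read the word backwards and shift each letter +9.
Undoing it on bdaujf: shift back: b−9=s, d−9=u, a−9=r, u−9=l, j−9=a, f−9=w → surlaw; then reverse → walrus.

walrus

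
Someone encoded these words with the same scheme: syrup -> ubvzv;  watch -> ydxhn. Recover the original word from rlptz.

In syrup: s→u is +2, y→b is +3, r→v is +4, u→z is +5 — the shift increases by 1 each position. Letter i (0-indexed) is shifted by i+2, so successive shifts are 2, 3, 4, ….
Undoing it on rlptz: r−2=p, l−3=i, p−4=l, t−5=o, z−6=t.

pilot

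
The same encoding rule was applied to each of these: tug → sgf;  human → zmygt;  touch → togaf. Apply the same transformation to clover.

The output letters match the input read backwards, each shifted +12: tug reversed is gut. Two steps: reverse the string, then apply a Caesar shift of +12.
On clover: reverse → revolc; then shift: r+12=d, e+12=q, v+12=h, o+12=a, l+12=x, c+12=o.

dqhaxo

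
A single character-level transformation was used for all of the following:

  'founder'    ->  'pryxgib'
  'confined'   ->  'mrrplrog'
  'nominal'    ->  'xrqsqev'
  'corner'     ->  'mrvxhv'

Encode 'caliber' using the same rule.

mdpseib

Shifts by position in founder: pos 0: f→p (+10), pos 1: o→r (+3), pos 2: u→y (+4), pos 3: n→x (+10), pos 4: d→g (+3), pos 5: e→i (+4) — repeating every 3. It's a Vigenère-style cipher with numeric key [10,3,4]: position i shifts by key[i mod 3].
Applying it to caliber: c+10=m, a+3=d, l+4=p, i+10=s, b+3=e, e+4=i, r+10=b.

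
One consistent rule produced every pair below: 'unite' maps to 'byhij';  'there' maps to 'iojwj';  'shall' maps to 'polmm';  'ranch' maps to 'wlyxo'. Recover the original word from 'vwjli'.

great

u(20)→b(1) and n(13)→y(24) fit y≡19x+11 (mod 26); the inverse of 19 mod 26 is 11. This is an affine cipher: with a=0,…,z=25, each position x becomes (19x+11) mod 26.
Reversing it on vwjli: v(21)→11·(21−11)≡6=g; w(22)→11·(22−11)≡17=r; j(9)→11·(9−11)≡4=e; l(11)→11·(11−11)≡0=a; i(8)→11·(8−11)≡19=t (all mod 26).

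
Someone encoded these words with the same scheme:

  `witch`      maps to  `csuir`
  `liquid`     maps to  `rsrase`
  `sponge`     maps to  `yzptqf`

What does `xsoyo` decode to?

rinse

Shifts by position in witch: pos 0: w→c (+6), pos 1: i→s (+10), pos 2: t→u (+1), pos 3: c→i (+6), pos 4: h→r (+10) — repeating every 3. The shifts repeat in a cycle of length 3: positions 0,1,… shift by +6, +10, +1, then the pattern repeats.
Undoing it on xsoyo: x−6=r, s−10=i, o−1=n, y−6=s, o−10=e.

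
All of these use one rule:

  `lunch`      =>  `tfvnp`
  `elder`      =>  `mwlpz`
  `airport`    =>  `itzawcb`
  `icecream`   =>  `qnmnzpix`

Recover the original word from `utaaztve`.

Shifts by position in lunch: pos 0: l→t (+8), pos 1: u→f (+11), pos 2: n→v (+8), pos 3: c→n (+11) — repeating every 2. A repeating key of period 2 is used — shifts +8, +11 over and over.
Undoing it on utaaztve: u−8=m, t−11=i, a−8=s, a−11=p, z−8=r, t−11=i, v−8=n, e−11=t.

misprint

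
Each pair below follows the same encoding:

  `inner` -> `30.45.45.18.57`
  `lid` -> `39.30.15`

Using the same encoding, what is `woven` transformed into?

72.48.69.18.45

i(#9)→30 and n(#14)→45: differences scale by 3, so n = 3·pos + 3. The formula is n = 3×(alphabet index, a=1) + 3.
Applying it to woven: w=23→72, o=15→48, v=22→69, e=5→18, n=14→45.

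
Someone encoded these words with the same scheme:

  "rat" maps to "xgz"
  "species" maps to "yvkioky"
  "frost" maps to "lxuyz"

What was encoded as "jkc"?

dew

Each letter is shifted forward by 6 in the alphabet (a Caesar shift of +6).
Reversing it on jkc: j−6=d, k−6=e, c−6=w.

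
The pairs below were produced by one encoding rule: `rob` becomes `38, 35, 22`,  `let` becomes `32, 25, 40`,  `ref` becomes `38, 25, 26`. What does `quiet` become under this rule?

r is letter #18 and maps to 38: an offset of 20. Each letter is replaced by its alphabet position (a=1..z=26) + 20.
Applying it to quiet: q=17→37, u=21→41, i=9→29, e=5→25, t=20→40.

37, 41, 29, 25, 40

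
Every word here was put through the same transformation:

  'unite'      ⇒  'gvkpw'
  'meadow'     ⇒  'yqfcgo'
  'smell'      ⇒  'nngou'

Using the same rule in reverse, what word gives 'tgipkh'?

finger

The output letters match the input read backwards, each shifted +2: unite reversed is etinu. Read the word backwards and shift each letter +2.
Undoing it on tgipkh: shift back: t−2=r, g−2=e, i−2=g, p−2=n, k−2=i, h−2=f → regnif; then reverse → finger.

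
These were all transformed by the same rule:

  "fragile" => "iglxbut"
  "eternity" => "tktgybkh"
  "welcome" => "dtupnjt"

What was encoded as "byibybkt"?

Treating letters as 0–25, the rule is x ↦ 15x + 11 (mod 26).
Undoing it on byibybkt: b(1)→7·(1−11)≡8=i; y(24)→7·(24−11)≡13=n; i(8)→7·(8−11)≡5=f; b(1)→7·(1−11)≡8=i; y(24)→7·(24−11)≡13=n; b(1)→7·(1−11)≡8=i; k(10)→7·(10−11)≡19=t; t(19)→7·(19−11)≡4=e (all mod 26).

infinite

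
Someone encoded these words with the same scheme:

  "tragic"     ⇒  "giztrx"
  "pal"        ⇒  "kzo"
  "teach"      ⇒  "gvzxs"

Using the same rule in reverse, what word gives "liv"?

Each pair mirrors across the alphabet (t↔g, r↔i, a↔z): positions sum to 25. Each letter is replaced by its mirror in the alphabet: a↔z, b↔y, c↔x, and so on (the Atbash cipher).
Reversing it on liv: l↔o, i↔r, v↔e.

ore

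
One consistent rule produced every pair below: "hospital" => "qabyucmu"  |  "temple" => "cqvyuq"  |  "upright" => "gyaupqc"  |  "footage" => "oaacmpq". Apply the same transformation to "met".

The shift depends on letter class: consonant h→q is +9, but vowel o→a is +12. Two shifts are in play — +12 for a/e/i/o/u, +9 for every other letter.
Applying it to met: m(cons)+9=v, e(vowel)+12=q, t(cons)+9=c.

vqc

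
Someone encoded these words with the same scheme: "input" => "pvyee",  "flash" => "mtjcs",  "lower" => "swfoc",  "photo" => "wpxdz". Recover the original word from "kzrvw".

Letter i (0-indexed) is shifted by i+7, so successive shifts are 7, 8, 9, ….
Decoding kzrvw: k−7=d, z−8=r, r−9=i, v−10=l, w−11=l.

drill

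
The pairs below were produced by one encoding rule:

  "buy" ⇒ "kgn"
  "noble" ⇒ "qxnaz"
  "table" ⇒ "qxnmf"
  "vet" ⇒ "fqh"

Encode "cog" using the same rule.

The output letters match the input read backwards, each shifted +12: buy reversed is yub. Read the word backwards and shift each letter +12.
Applying it to cog: reverse → goc; then shift: g+12=s, o+12=a, c+12=o.

sao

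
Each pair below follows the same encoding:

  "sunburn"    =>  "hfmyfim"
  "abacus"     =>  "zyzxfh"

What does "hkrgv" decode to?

Each pair mirrors across the alphabet (s↔h, u↔f, n↔m): positions sum to 25. Letters are reflected about the middle of the alphabet (position → 25−position): Atbash.
Reversing it on hkrgv: h↔s, k↔p, r↔i, g↔t, v↔e.

spite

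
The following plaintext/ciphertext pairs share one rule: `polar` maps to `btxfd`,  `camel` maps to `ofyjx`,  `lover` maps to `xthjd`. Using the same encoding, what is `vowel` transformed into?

htijx

Shifts by position in polar: pos 0: p→b (+12), pos 1: o→t (+5), pos 2: l→x (+12), pos 3: a→f (+5) — repeating every 2. A repeating key of period 2 is used — shifts +12, +5 over and over.
Applying it to vowel: v+12=h, o+5=t, w+12=i, e+5=j, l+12=x.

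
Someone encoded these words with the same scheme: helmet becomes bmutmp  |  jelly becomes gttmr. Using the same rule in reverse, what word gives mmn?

fee

The output letters match the input read backwards, each shifted +8: helmet reversed is temleh. The word is reversed, then every letter is shifted forward by 8.
Undoing it on mmn: shift back: m−8=e, m−8=e, n−8=f → eef; then reverse → fee.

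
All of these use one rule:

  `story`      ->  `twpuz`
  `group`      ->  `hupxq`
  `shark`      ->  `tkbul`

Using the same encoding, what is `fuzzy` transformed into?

Shifts by position in story: pos 0: s→t (+1), pos 1: t→w (+3), pos 2: o→p (+1), pos 3: r→u (+3) — repeating every 2. It's a Vigenère-style cipher with numeric key [1,3]: position i shifts by key[i mod 2].
On fuzzy: f+1=g, u+3=x, z+1=a, z+3=c, y+1=z.

gxacz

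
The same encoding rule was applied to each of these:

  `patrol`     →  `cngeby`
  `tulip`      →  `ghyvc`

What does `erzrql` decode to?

remedy

Compare letters: p→c is +13, a→n is +13, t→g is +13 — a constant shift. Each letter is shifted forward by 13 in the alphabet (a Caesar shift of +13).
Reversing it on erzrql: e−13=r, r−13=e, z−13=m, r−13=e, q−13=d, l−13=y.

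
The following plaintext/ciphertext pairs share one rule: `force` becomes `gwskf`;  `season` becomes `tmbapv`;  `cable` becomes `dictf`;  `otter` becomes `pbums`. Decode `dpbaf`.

It's a Vigenère-style cipher with numeric key [1,8]: position i shifts by key[i mod 2].
Undoing it on dpbaf: d−1=c, p−8=h, b−1=a, a−8=s, f−1=e.

chase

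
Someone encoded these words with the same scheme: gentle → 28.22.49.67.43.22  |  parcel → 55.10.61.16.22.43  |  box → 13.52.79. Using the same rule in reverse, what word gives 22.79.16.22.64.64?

excess

g(#7)→28 and e(#5)→22: differences scale by 3, so n = 3·pos + 7. Each letter becomes 3×(its alphabet position, a=1..z=26) + 7.
Reversing it on 22.79.16.22.64.64: 22→(22−7)÷3=5=e, 79→(79−7)÷3=24=x, 16→(16−7)÷3=3=c, 22→(22−7)÷3=5=e, 64→(64−7)÷3=19=s, 64→(64−7)÷3=19=s.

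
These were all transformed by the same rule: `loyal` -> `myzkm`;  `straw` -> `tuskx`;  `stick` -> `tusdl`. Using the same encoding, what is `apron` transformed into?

Two shifts are in play — +10 for a/e/i/o/u, +1 for every other letter.
On apron: a(vowel)+10=k, p(cons)+1=q, r(cons)+1=s, o(vowel)+10=y, n(cons)+1=o.

kqsyo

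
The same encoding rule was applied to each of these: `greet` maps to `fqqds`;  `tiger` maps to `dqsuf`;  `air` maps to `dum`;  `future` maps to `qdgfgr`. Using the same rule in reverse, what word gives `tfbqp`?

The output letters match the input read backwards, each shifted +12: greet reversed is teerg. Two steps: reverse the string, then apply a Caesar shift of +12.
Decoding tfbqp: shift back: t−12=h, f−12=t, b−12=p, q−12=e, p−12=d → htped; then reverse → depth.

depth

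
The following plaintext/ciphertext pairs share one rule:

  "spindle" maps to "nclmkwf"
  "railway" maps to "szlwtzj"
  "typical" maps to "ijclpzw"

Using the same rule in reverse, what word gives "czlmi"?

paint

s(18)→n(13) and p(15)→c(2) fit y≡21x+25 (mod 26); the inverse of 21 mod 26 is 5. Each letter's alphabet position (a=0..z=25) is mapped through 21·x+25 mod 26 — an affine cipher.
Reversing it on czlmi: c(2)→5·(2−25)≡15=p; z(25)→5·(25−25)≡0=a; l(11)→5·(11−25)≡8=i; m(12)→5·(12−25)≡13=n; i(8)→5·(8−25)≡19=t (all mod 26).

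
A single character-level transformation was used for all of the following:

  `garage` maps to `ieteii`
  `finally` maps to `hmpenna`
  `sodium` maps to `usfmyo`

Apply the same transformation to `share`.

The shift depends on letter class: consonant g→i is +2, but vowel a→e is +4. The rule splits by letter class: vowels +4, consonants +2.
On share: s(cons)+2=u, h(cons)+2=j, a(vowel)+4=e, r(cons)+2=t, e(vowel)+4=i.

ujeti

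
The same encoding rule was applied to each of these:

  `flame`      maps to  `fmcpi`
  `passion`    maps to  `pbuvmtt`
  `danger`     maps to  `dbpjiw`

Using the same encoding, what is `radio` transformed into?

rbfls

Letter i (0-indexed) is shifted by i+0, so successive shifts are 0, 1, 2, ….
Applying it to radio: r+0=r, a+1=b, d+2=f, i+3=l, o+4=s.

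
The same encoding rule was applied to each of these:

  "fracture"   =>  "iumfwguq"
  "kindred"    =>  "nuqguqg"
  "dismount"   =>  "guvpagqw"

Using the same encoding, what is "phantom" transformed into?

The rule splits by letter class: vowels +12, consonants +3.
On phantom: p(cons)+3=s, h(cons)+3=k, a(vowel)+12=m, n(cons)+3=q, t(cons)+3=w, o(vowel)+12=a, m(cons)+3=p.

skmqwap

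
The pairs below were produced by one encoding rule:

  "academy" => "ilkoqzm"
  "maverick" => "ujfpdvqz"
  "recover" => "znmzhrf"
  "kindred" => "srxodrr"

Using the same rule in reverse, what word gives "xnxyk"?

penny

Letter i (0-indexed) is shifted by i+8, so successive shifts are 8, 9, 10, ….
Reversing it on xnxyk: x−8=p, n−9=e, x−10=n, y−11=n, k−12=y.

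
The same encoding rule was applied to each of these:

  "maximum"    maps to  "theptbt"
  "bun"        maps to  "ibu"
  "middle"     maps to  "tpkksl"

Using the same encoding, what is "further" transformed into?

Every letter moves 7 places later in the alphabet, wrapping around z→a.
For further: f+7=m, u+7=b, r+7=y, t+7=a, h+7=o, e+7=l, r+7=y.

mbyaoly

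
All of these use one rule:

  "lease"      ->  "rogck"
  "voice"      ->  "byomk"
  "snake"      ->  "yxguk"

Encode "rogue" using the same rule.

xymek

A repeating key of period 2 is used — shifts +6, +10 over and over.
On rogue: r+6=x, o+10=y, g+6=m, u+10=e, e+6=k.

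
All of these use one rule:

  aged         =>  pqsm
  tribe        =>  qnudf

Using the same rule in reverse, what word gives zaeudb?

The output letters match the input read backwards, each shifted +12: aged reversed is dega. Read the word backwards and shift each letter +12.
Decoding zaeudb: shift back: z−12=n, a−12=o, e−12=s, u−12=i, d−12=r, b−12=p → nosirp; then reverse → prison.

prison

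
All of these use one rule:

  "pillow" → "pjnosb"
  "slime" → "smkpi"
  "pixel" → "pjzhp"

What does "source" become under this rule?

In pillow: p→p is +0, i→j is +1, l→n is +2, l→o is +3 — the shift increases by 1 each position. The shift increases by 1 at each position, starting from +0: 0, 1, 2, ….
Applying it to source: s+0=s, o+1=p, u+2=w, r+3=u, c+4=g, e+5=j.

spwugj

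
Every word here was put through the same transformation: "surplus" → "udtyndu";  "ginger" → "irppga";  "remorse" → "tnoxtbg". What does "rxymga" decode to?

Shifts by position in surplus: pos 0: s→u (+2), pos 1: u→d (+9), pos 2: r→t (+2), pos 3: p→y (+9) — repeating every 2. It's a Vigenère-style cipher with numeric key [2,9]: position i shifts by key[i mod 2].
Decoding rxymga: r−2=p, x−9=o, y−2=w, m−9=d, g−2=e, a−9=r.

powder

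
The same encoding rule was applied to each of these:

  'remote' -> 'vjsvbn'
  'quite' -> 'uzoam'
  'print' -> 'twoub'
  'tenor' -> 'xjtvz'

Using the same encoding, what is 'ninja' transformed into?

rntqi

In remote: r→v is +4, e→j is +5, m→s is +6, o→v is +7 — the shift increases by 1 each position. Letter i (0-indexed) is shifted by i+4, so successive shifts are 4, 5, 6, ….
For ninja: n+4=r, i+5=n, n+6=t, j+7=q, a+8=i.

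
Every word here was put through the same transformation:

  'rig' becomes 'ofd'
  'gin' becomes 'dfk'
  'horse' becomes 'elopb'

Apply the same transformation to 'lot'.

It's a constant shift of +23 (ROT23).
Applying it to lot: l+23=i, o+23=l, t+23=q.

ilq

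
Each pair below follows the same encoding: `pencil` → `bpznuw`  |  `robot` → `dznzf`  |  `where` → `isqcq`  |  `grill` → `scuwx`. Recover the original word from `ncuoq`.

bride

The shifts repeat in a cycle of length 2: positions 0,1,… shift by +12, +11, then the pattern repeats.
Undoing it on ncuoq: n−12=b, c−11=r, u−12=i, o−11=d, q−12=e.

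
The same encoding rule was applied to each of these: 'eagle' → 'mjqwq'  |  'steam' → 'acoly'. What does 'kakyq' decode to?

crane

In eagle: e→m is +8, a→j is +9, g→q is +10, l→w is +11 — the shift increases by 1 each position. Letter i (0-indexed) is shifted by i+8, so successive shifts are 8, 9, 10, ….
Reversing it on kakyq: k−8=c, a−9=r, k−10=a, y−11=n, q−12=e.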